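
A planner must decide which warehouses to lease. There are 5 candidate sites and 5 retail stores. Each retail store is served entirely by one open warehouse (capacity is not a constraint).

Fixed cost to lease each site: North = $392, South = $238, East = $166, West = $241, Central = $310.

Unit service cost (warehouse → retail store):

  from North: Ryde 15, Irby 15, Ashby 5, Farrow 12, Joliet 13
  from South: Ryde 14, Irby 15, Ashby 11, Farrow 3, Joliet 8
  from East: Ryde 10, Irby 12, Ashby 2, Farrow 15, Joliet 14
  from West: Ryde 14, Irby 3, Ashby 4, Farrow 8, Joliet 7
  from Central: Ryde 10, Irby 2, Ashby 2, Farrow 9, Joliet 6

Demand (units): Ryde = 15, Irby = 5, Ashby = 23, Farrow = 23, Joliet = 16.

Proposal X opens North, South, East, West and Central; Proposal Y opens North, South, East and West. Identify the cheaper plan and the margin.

Proposal X: {North, South, East, West, Central}: Ryde→East 10·15=150, Irby→Central 2·5=10, Ashby→East 2·23=46, Farrow→South 3·23=69, Joliet→Central 6·16=96. Service 371; fixed 1347; total 1718.
Proposal Y: {North, South, East, West}: Ryde→East 10·15=150, Irby→West 3·5=15, Ashby→East 2·23=46, Farrow→South 3·23=69, Joliet→West 7·16=112. Service 392; fixed 1037; total 1429.
Difference: |1718 − 1429| = 289.

Proposal Y is cheaper by 289.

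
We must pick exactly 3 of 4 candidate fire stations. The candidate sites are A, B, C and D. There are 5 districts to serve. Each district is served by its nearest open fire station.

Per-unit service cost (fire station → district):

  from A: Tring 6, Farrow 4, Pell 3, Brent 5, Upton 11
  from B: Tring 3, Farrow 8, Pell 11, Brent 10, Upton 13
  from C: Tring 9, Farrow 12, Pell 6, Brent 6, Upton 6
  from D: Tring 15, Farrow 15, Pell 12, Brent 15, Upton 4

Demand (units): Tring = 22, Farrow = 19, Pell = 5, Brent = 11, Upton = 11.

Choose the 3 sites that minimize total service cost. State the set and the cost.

Choose A, B and D; total service cost 256.

With exactly 3 open, each district uses its cheapest among the chosen.
{A, B, D}: Tring→B 3·22=66, Farrow→A 4·19=76, Pell→A 3·5=15, Brent→A 5·11=55, Upton→D 4·11=44. Service cost 256.
{A, B, C}: service cost 278
{A, C, D}: service cost 322
Among all 4 size-3 choices, {A, B, D} is lowest.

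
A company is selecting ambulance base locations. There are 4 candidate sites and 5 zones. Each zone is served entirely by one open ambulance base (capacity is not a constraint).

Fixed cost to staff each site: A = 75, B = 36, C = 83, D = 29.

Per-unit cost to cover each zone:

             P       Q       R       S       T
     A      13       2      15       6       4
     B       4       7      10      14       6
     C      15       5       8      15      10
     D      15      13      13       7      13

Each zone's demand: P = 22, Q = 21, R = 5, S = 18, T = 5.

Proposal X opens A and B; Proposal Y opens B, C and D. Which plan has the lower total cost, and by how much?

Proposal X: {A, B}: P→B 4·22=88, Q→A 2·21=42, R→B 10·5=50, S→A 6·18=108, T→A 4·5=20. Service 308; fixed 111; total 419.
Proposal Y: {B, C, D}: P→B 4·22=88, Q→C 5·21=105, R→C 8·5=40, S→D 7·18=126, T→B 6·5=30. Service 389; fixed 148; total 537.
Difference: |419 − 537| = 118.

Proposal X is cheaper by 118.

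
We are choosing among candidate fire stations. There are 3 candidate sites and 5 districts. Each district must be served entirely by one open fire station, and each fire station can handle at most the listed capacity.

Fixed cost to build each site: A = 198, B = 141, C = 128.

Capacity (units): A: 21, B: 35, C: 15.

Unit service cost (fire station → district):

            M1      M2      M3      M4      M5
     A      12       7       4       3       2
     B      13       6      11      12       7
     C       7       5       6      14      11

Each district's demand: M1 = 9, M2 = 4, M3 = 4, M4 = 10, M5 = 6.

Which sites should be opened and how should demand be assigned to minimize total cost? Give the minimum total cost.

Open {A, C}: M1→C 7·9=63, M2→C 5·4=20, M3→A 4·4=16, M4→A 3·10=30, M5→A 2·6=12.
Loads: A carries 20/21, C carries 13/15. Service 141; fixed 326; total 467.
Next best feasible plan costs 483.

Minimum total cost: 467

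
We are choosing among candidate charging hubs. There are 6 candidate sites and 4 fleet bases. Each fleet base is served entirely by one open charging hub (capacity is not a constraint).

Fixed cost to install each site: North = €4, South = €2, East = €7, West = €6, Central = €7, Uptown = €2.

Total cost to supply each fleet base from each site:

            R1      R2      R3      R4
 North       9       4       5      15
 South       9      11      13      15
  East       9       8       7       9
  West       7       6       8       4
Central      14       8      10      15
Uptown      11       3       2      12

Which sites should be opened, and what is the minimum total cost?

For any fixed open set, each fleet base goes to its cheapest open site; total = fixed + service.
{West, Uptown}: R1→West 7, R2→Uptown 3, R3→Uptown 2, R4→West 4. Service 16; fixed 8; total 24.
{South, West, Uptown}: service 16 + fixed 10 = 26
{North, West, Uptown}: R1→West 7, R2→Uptown 3, R3→Uptown 2, R4→West 4. Service 16; fixed 12; total 28.
{North, South, East, West, Central, Uptown}: service 16 + fixed 28 = 44
No other subset beats 24.

Open West and Uptown; minimum total cost 24.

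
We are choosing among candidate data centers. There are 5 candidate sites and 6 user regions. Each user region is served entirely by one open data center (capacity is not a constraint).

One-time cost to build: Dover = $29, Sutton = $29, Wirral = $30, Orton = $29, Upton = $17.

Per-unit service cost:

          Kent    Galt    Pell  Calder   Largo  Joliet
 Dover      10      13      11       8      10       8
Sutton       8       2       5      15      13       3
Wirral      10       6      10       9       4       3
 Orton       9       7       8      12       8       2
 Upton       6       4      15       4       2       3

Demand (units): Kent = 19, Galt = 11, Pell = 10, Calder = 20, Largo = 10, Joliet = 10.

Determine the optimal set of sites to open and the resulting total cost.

For any fixed open set, each user region goes to its cheapest open site; total = fixed + service.
{Sutton, Upton}: Kent→Upton 6·19=114, Galt→Sutton 2·11=22, Pell→Sutton 5·10=50, Calder→Upton 4·20=80, Largo→Upton 2·10=20, Joliet→Sutton 3·10=30. Service 316; fixed 46; total 362.
{Sutton, Orton, Upton}: Kent→Upton 6·19=114, Galt→Sutton 2·11=22, Pell→Sutton 5·10=50, Calder→Upton 4·20=80, Largo→Upton 2·10=20, Joliet→Orton 2·10=20. Service 306; fixed 75; total 381.
{Dover, Sutton, Upton}: Kent→Upton 6·19=114, Galt→Sutton 2·11=22, Pell→Sutton 5·10=50, Calder→Upton 4·20=80, Largo→Upton 2·10=20, Joliet→Sutton 3·10=30. Service 316; fixed 75; total 391.
{Dover, Sutton, Wirral, Orton, Upton}: service 306 + fixed 134 = 440
No other subset beats 362.

Open Sutton and Upton; minimum total cost 362.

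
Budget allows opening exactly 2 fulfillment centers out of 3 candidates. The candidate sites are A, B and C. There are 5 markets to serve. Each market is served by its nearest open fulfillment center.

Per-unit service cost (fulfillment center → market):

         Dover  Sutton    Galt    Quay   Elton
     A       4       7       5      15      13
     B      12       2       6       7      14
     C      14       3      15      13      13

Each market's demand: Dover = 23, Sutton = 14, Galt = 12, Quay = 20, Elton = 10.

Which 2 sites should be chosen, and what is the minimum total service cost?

Choose A and B; total service cost 450.

With exactly 2 open, each market uses its cheapest among the chosen.
{A, B}: Dover→A 4·23=92, Sutton→B 2·14=28, Galt→A 5·12=60, Quay→B 7·20=140, Elton→A 13·10=130. Service cost 450.
{A, C}: service cost 584
{B, C}: service cost 646
Among all 3 size-2 choices, {A, B} is lowest.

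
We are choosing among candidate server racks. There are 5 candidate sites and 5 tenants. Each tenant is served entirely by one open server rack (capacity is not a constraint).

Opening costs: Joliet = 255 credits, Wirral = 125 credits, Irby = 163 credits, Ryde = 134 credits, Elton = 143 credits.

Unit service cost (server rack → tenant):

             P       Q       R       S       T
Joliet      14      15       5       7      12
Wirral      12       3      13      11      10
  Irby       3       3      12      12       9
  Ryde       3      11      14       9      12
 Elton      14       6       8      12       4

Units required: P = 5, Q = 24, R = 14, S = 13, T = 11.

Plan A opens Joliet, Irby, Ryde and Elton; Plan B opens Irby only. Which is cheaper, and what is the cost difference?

Plan A: {Joliet, Irby, Ryde, Elton}: P→Irby 3·5=15, Q→Irby 3·24=72, R→Joliet 5·14=70, S→Joliet 7·13=91, T→Elton 4·11=44. Service 292; fixed 695; total 987.
Plan B: {Irby}: P→Irby 3·5=15, Q→Irby 3·24=72, R→Irby 12·14=168, S→Irby 12·13=156, T→Irby 9·11=99. Service 510; fixed 163; total 673.
Difference: |987 − 673| = 314.

Plan B is cheaper by 314.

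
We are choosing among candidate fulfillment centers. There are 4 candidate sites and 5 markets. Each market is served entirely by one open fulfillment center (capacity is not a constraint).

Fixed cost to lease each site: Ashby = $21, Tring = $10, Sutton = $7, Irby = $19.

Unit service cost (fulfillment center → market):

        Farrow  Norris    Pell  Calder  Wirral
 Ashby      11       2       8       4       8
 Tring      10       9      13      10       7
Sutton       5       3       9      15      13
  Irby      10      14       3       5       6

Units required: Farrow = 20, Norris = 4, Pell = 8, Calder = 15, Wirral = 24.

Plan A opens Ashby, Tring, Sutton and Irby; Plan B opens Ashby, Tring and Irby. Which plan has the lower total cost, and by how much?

Plan A is cheaper by 93.

Plan A: {Ashby, Tring, Sutton, Irby}: Farrow→Sutton 5·20=100, Norris→Ashby 2·4=8, Pell→Irby 3·8=24, Calder→Ashby 4·15=60, Wirral→Irby 6·24=144. Service 336; fixed 57; total 393.
Plan B: {Ashby, Tring, Irby}: Farrow→Tring 10·20=200, Norris→Ashby 2·4=8, Pell→Irby 3·8=24, Calder→Ashby 4·15=60, Wirral→Irby 6·24=144. Service 436; fixed 50; total 486.
Difference: |393 − 486| = 93.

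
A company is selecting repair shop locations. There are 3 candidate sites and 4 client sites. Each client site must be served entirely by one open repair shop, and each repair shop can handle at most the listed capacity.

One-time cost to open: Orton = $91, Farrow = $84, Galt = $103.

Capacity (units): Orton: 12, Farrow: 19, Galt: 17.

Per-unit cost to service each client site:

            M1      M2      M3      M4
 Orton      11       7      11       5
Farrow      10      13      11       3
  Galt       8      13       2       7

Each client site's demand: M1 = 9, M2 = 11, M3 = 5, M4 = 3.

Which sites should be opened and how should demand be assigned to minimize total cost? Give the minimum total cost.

Open {Orton, Galt}: M1→Galt 8·9=72, M2→Orton 7·11=77, M3→Galt 2·5=10, M4→Galt 7·3=21.
Loads: Orton carries 11/12, Galt carries 17/17. Service 180; fixed 194; total 374.
Next best feasible plan costs 406.

Minimum total cost: 374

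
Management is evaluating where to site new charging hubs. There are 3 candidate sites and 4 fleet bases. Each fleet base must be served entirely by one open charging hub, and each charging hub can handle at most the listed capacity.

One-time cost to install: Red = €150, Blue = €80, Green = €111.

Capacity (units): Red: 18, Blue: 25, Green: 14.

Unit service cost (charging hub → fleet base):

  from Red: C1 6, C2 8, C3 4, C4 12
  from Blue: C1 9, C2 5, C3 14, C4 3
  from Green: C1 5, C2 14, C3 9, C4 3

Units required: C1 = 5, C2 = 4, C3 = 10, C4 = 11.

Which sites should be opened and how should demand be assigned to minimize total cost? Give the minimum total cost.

Minimum total cost: 353

Open {Red, Blue}: C1→Red 6·5=30, C2→Blue 5·4=20, C3→Red 4·10=40, C4→Blue 3·11=33.
Loads: Red carries 15/18, Blue carries 15/25. Service 123; fixed 230; total 353.
Next best feasible plan costs 368.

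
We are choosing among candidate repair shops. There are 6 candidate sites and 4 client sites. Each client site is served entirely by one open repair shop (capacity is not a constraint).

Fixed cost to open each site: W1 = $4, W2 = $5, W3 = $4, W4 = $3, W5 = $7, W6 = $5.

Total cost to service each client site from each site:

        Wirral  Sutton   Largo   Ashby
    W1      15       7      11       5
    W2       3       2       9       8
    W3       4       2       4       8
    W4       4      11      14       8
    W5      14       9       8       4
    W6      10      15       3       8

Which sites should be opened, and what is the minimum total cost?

For any fixed open set, each client site goes to its cheapest open site; total = fixed + service.
{W3}: Wirral→W3 4, Sutton→W3 2, Largo→W3 4, Ashby→W3 8. Service 18; fixed 4; total 22.
{W1, W3}: service 15 + fixed 8 = 23
{W3, W4}: service 18 + fixed 7 = 25
{W1, W2, W3, W4, W5, W6}: Wirral→W2 3, Sutton→W2 2, Largo→W6 3, Ashby→W5 4. Service 12; fixed 28; total 40.
No other subset beats 22.

Open W3 only; minimum total cost 22.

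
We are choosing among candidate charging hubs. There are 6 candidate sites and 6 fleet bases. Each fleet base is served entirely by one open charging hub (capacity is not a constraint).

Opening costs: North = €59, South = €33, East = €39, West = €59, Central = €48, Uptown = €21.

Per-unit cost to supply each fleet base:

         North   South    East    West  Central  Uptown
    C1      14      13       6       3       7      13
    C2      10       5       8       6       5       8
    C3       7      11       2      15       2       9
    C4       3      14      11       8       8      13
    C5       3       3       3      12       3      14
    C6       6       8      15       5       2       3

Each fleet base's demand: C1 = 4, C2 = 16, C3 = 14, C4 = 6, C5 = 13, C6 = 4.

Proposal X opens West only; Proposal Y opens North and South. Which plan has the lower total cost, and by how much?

Proposal X: {West}: C1→West 3·4=12, C2→West 6·16=96, C3→West 15·14=210, C4→West 8·6=48, C5→West 12·13=156, C6→West 5·4=20. Service 542; fixed 59; total 601.
Proposal Y: {North, South}: C1→South 13·4=52, C2→South 5·16=80, C3→North 7·14=98, C4→North 3·6=18, C5→North 3·13=39, C6→North 6·4=24. Service 311; fixed 92; total 403.
Difference: |601 − 403| = 198.

Proposal Y is cheaper by 198.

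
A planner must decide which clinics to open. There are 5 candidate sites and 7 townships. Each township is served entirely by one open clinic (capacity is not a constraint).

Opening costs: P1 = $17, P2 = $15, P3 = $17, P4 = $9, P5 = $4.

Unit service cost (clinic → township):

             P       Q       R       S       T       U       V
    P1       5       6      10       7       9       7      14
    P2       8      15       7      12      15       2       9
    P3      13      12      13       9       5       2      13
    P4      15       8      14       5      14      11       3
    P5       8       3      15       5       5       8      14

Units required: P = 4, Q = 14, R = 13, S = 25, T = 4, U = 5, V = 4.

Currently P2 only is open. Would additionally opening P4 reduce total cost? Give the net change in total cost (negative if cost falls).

Current service cost with {P2}: 739.
Adding P4: each township re-picks its cheapest; new service cost 438, saving 301.
Extra fixed cost: 9. Net change = 9 − 301 = -292.
(Totals: 754 → 462.)

Yes — net change −292 (cost falls by 292).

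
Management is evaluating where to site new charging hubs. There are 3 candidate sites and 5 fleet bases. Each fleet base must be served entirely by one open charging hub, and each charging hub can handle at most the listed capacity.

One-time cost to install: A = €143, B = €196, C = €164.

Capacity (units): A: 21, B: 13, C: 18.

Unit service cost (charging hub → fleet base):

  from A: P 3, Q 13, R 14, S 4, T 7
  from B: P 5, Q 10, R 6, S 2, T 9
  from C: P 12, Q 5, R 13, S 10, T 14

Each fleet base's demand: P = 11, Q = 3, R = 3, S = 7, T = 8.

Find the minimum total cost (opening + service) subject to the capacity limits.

Minimum total cost: 490

Open {A, B}: P→A 3·11=33, Q→B 10·3=30, R→B 6·3=18, S→B 2·7=14, T→A 7·8=56.
Loads: A carries 19/21, B carries 13/13. Service 151; fixed 339; total 490.
Next best feasible plan costs 520.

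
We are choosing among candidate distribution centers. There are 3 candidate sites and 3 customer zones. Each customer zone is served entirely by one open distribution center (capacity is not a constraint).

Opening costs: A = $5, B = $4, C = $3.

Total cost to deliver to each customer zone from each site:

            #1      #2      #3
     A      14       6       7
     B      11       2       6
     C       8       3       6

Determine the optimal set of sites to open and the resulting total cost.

For any fixed open set, each customer zone goes to its cheapest open site; total = fixed + service.
{C}: #1→C 8, #2→C 3, #3→C 6. Service 17; fixed 3; total 20.
{B}: service 19 + fixed 4 = 23
{B, C}: service 16 + fixed 7 = 23
{A, B, C}: service 16 + fixed 12 = 28
No other subset beats 20.

Open C only; minimum total cost 20.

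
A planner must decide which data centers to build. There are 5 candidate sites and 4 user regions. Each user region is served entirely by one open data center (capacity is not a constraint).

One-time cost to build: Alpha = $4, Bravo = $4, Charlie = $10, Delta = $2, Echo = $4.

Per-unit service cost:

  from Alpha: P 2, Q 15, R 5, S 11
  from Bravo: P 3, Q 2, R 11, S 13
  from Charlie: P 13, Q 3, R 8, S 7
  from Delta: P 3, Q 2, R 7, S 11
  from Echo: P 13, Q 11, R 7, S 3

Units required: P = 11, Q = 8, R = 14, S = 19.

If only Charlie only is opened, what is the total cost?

Each user region is assigned to its cheapest site among the open ones.
{Charlie}: P→Charlie 13·11=143, Q→Charlie 3·8=24, R→Charlie 8·14=112, S→Charlie 7·19=133. Service 412; fixed 10; total 422.

Total cost: 422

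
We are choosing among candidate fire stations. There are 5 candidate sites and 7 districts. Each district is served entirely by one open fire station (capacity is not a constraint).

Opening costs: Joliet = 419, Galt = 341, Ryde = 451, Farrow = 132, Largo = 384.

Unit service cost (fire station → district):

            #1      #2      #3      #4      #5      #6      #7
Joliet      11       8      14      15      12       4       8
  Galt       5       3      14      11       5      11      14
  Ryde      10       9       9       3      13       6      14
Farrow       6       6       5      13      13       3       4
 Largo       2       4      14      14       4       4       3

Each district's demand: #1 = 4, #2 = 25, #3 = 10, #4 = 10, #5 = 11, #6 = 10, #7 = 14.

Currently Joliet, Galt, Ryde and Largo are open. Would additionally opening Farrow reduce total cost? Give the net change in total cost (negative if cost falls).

Current service cost with {Joliet, Galt, Ryde, Largo}: 329.
Adding Farrow: each district re-picks its cheapest; new service cost 279, saving 50.
Extra fixed cost: 132. Net change = 132 − 50 = 82.
(Totals: 1924 → 2006.)

No — net change +82 (cost rises by 82).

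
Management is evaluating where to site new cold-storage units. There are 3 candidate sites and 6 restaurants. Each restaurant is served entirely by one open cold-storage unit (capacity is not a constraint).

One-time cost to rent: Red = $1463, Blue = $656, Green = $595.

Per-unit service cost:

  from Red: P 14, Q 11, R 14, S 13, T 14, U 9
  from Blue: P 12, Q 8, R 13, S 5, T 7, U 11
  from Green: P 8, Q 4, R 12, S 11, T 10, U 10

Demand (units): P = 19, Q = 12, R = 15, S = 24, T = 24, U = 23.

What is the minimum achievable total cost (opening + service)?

For any fixed open set, each restaurant goes to its cheapest open site; total = fixed + service.
{Green}: P→Green 8·19=152, Q→Green 4·12=48, R→Green 12·15=180, S→Green 11·24=264, T→Green 10·24=240, U→Green 10·23=230. Service 1114; fixed 595; total 1709.
{Blue}: P→Blue 12·19=228, Q→Blue 8·12=96, R→Blue 13·15=195, S→Blue 5·24=120, T→Blue 7·24=168, U→Blue 11·23=253. Service 1060; fixed 656; total 1716.
{Blue, Green}: P→Green 8·19=152, Q→Green 4·12=48, R→Green 12·15=180, S→Blue 5·24=120, T→Blue 7·24=168, U→Green 10·23=230. Service 898; fixed 1251; total 2149.
{Red, Blue, Green}: P→Green 8·19=152, Q→Green 4·12=48, R→Green 12·15=180, S→Blue 5·24=120, T→Blue 7·24=168, U→Red 9·23=207. Service 875; fixed 2714; total 3589.
(All 7 nonempty subsets were checked; Green only is lowest.)

Minimum total cost: 1709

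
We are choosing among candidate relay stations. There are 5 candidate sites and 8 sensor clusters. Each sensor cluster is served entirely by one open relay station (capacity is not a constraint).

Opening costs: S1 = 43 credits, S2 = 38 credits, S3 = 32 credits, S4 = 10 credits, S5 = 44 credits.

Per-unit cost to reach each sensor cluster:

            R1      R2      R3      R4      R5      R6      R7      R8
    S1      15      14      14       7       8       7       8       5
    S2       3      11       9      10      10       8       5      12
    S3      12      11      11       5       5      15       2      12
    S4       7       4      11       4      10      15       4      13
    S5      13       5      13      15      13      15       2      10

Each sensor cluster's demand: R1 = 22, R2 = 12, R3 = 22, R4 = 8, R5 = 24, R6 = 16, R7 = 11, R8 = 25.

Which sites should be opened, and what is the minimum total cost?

Open S1, S2, S3 and S4; minimum total cost 846.

For any fixed open set, each sensor cluster goes to its cheapest open site; total = fixed + service.
{S1, S2, S3, S4}: R1→S2 3·22=66, R2→S4 4·12=48, R3→S2 9·22=198, R4→S4 4·8=32, R5→S3 5·24=120, R6→S1 7·16=112, R7→S3 2·11=22, R8→S1 5·25=125. Service 723; fixed 123; total 846.
{S1, S2, S3, S4, S5}: service 723 + fixed 167 = 890
{S1, S2, S3, S5}: service 743 + fixed 157 = 900
{S4}: service 1325 + fixed 10 = 1335
No other subset beats 846.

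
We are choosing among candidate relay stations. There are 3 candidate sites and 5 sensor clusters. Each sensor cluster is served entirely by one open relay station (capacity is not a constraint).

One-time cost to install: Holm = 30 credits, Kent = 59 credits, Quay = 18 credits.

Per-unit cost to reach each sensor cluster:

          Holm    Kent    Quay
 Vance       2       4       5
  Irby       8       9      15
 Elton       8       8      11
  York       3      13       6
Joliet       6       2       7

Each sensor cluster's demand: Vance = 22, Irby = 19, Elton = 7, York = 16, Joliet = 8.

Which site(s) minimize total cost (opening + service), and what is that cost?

Open Holm only; minimum total cost 378.

For any fixed open set, each sensor cluster goes to its cheapest open site; total = fixed + service.
{Holm}: Vance→Holm 2·22=44, Irby→Holm 8·19=152, Elton→Holm 8·7=56, York→Holm 3·16=48, Joliet→Holm 6·8=48. Service 348; fixed 30; total 378.
{Holm, Quay}: service 348 + fixed 48 = 396
{Holm, Kent}: service 316 + fixed 89 = 405
{Holm, Kent, Quay}: Vance→Holm 2·22=44, Irby→Holm 8·19=152, Elton→Holm 8·7=56, York→Holm 3·16=48, Joliet→Kent 2·8=16. Service 316; fixed 107; total 423.
No other subset beats 378.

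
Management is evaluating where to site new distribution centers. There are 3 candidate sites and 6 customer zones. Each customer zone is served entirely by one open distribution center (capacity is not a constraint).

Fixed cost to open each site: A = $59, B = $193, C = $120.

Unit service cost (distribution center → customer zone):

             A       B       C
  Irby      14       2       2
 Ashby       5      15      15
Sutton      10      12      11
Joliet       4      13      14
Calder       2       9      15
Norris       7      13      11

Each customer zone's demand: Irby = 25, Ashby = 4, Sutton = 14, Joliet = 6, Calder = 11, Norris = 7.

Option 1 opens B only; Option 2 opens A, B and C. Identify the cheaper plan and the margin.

Option 2 is cheaper by 62.

Option 1: {B}: Irby→B 2·25=50, Ashby→B 15·4=60, Sutton→B 12·14=168, Joliet→B 13·6=78, Calder→B 9·11=99, Norris→B 13·7=91. Service 546; fixed 193; total 739.
Option 2: {A, B, C}: Irby→B 2·25=50, Ashby→A 5·4=20, Sutton→A 10·14=140, Joliet→A 4·6=24, Calder→A 2·11=22, Norris→A 7·7=49. Service 305; fixed 372; total 677.
Difference: |739 − 677| = 62.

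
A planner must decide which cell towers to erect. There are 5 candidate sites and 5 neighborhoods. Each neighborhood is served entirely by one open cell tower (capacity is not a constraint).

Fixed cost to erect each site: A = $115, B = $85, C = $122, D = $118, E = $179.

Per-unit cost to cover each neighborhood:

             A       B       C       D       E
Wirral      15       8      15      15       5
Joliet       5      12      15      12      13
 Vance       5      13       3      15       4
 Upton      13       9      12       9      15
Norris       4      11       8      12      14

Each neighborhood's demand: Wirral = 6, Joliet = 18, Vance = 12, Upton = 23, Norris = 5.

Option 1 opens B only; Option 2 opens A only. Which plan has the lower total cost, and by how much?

Option 1: {B}: Wirral→B 8·6=48, Joliet→B 12·18=216, Vance→B 13·12=156, Upton→B 9·23=207, Norris→B 11·5=55. Service 682; fixed 85; total 767.
Option 2: {A}: Wirral→A 15·6=90, Joliet→A 5·18=90, Vance→A 5·12=60, Upton→A 13·23=299, Norris→A 4·5=20. Service 559; fixed 115; total 674.
Difference: |767 − 674| = 93.

Option 2 is cheaper by 93.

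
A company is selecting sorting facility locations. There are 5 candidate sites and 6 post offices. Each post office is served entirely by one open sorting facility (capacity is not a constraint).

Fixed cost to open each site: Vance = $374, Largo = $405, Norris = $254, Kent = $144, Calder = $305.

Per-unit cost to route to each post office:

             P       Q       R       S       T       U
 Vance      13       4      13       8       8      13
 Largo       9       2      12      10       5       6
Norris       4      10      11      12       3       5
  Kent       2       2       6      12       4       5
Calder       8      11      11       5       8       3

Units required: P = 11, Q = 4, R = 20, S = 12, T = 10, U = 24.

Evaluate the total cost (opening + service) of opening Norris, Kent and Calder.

Each post office is assigned to its cheapest site among the open ones.
{Norris, Kent, Calder}: P→Kent 2·11=22, Q→Kent 2·4=8, R→Kent 6·20=120, S→Calder 5·12=60, T→Norris 3·10=30, U→Calder 3·24=72. Service 312; fixed 703; total 1015.

Total cost: 1015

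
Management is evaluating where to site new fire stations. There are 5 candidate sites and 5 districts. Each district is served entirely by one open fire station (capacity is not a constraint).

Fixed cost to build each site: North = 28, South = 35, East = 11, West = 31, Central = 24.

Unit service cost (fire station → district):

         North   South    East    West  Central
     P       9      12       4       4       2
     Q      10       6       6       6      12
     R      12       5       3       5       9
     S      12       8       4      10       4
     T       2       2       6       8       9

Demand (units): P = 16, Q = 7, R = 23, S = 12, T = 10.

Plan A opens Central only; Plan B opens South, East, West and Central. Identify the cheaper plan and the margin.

Plan B is cheaper by 173.

Plan A: {Central}: P→Central 2·16=32, Q→Central 12·7=84, R→Central 9·23=207, S→Central 4·12=48, T→Central 9·10=90. Service 461; fixed 24; total 485.
Plan B: {South, East, West, Central}: P→Central 2·16=32, Q→South 6·7=42, R→East 3·23=69, S→East 4·12=48, T→South 2·10=20. Service 211; fixed 101; total 312.
Difference: |485 − 312| = 173.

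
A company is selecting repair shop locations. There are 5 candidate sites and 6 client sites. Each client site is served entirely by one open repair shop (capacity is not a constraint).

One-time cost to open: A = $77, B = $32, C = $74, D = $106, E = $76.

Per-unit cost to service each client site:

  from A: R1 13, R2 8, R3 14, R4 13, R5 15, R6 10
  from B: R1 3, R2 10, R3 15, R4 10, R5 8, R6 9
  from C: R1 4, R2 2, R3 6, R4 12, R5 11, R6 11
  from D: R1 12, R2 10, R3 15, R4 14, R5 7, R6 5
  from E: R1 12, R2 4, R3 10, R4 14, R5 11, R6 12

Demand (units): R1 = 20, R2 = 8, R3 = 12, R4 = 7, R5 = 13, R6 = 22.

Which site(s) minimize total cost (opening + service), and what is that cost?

For any fixed open set, each client site goes to its cheapest open site; total = fixed + service.
{B, C}: R1→B 3·20=60, R2→C 2·8=16, R3→C 6·12=72, R4→B 10·7=70, R5→B 8·13=104, R6→B 9·22=198. Service 520; fixed 106; total 626.
{B, C, D}: service 419 + fixed 212 = 631
{C, D}: service 453 + fixed 180 = 633
{A, B, C, D, E}: service 419 + fixed 365 = 784
No other subset beats 626.

Open B and C; minimum total cost 626.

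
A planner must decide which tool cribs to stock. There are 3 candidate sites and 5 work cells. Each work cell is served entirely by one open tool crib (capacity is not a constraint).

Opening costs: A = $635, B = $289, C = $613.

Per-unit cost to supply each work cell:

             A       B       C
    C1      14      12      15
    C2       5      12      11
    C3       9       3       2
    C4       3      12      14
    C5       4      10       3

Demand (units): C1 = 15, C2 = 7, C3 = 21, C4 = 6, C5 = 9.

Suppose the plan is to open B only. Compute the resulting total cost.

Total cost: 778

Each work cell is assigned to its cheapest site among the open ones.
{B}: C1→B 12·15=180, C2→B 12·7=84, C3→B 3·21=63, C4→B 12·6=72, C5→B 10·9=90. Service 489; fixed 289; total 778.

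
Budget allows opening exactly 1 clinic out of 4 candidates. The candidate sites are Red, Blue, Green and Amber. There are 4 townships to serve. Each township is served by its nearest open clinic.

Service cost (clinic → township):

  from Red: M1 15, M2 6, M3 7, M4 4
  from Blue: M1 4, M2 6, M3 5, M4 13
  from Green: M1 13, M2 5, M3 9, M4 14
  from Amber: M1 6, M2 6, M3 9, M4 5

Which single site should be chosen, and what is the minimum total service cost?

With exactly 1 open, each township uses its cheapest among the chosen.
{Amber}: M1→Amber 6, M2→Amber 6, M3→Amber 9, M4→Amber 5. Service cost 26.
{Blue}: service cost 28
{Red}: service cost 32
Among all 4 size-1 choices, {Amber} is lowest.

Choose Amber only; total service cost 26.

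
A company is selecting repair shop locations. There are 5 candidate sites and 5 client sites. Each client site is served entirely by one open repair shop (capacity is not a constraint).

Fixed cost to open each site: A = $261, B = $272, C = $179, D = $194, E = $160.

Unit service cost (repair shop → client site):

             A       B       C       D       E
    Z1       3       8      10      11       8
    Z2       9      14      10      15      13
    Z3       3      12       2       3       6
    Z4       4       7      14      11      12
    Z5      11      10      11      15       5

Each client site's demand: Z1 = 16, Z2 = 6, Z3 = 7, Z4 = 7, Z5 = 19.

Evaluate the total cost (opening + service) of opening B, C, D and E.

Each client site is assigned to its cheapest site among the open ones.
{B, C, D, E}: Z1→B 8·16=128, Z2→C 10·6=60, Z3→C 2·7=14, Z4→B 7·7=49, Z5→E 5·19=95. Service 346; fixed 805; total 1151.

Total cost: 1151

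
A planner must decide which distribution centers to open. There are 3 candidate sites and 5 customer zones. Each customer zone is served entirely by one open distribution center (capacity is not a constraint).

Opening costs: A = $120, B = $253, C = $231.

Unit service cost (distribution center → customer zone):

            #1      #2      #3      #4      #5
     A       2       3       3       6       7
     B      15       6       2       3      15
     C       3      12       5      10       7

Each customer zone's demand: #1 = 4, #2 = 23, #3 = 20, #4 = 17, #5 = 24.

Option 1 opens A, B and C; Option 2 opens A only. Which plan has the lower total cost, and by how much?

Option 1: {A, B, C}: #1→A 2·4=8, #2→A 3·23=69, #3→B 2·20=40, #4→B 3·17=51, #5→A 7·24=168. Service 336; fixed 604; total 940.
Option 2: {A}: #1→A 2·4=8, #2→A 3·23=69, #3→A 3·20=60, #4→A 6·17=102, #5→A 7·24=168. Service 407; fixed 120; total 527.
Difference: |940 − 527| = 413.

Option 2 is cheaper by 413.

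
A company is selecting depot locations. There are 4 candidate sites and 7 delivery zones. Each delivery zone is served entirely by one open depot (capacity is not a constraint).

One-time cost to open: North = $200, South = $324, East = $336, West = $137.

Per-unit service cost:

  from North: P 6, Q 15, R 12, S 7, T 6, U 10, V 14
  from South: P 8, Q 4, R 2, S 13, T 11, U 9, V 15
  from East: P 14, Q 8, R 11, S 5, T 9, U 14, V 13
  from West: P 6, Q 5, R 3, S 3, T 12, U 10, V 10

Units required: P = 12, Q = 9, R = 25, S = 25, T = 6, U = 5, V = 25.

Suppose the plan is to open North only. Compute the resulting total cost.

Total cost: 1318

Each delivery zone is assigned to its cheapest site among the open ones.
{North}: P→North 6·12=72, Q→North 15·9=135, R→North 12·25=300, S→North 7·25=175, T→North 6·6=36, U→North 10·5=50, V→North 14·25=350. Service 1118; fixed 200; total 1318.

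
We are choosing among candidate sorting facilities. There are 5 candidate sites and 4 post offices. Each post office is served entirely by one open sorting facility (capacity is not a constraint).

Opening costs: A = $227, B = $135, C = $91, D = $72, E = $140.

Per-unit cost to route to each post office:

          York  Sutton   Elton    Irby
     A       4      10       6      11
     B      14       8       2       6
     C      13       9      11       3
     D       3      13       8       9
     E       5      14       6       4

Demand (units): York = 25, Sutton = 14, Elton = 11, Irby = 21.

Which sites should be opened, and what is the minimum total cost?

For any fixed open set, each post office goes to its cheapest open site; total = fixed + service.
{C, D}: York→D 3·25=75, Sutton→C 9·14=126, Elton→D 8·11=88, Irby→C 3·21=63. Service 352; fixed 163; total 515.
{B, D}: service 335 + fixed 207 = 542
{B, C, D}: York→D 3·25=75, Sutton→B 8·14=112, Elton→B 2·11=22, Irby→C 3·21=63. Service 272; fixed 298; total 570.
{A, B, C, D, E}: service 272 + fixed 665 = 937
No other subset beats 515.

Open C and D; minimum total cost 515.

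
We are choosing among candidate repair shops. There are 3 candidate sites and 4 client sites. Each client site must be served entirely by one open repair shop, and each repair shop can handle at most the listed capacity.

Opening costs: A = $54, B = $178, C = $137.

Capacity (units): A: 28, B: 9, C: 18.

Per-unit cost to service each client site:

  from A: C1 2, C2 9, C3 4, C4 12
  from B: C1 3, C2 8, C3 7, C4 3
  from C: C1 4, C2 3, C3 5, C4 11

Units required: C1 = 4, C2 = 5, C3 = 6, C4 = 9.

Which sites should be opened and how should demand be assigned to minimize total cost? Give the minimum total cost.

Open {A}: C1→A 2·4=8, C2→A 9·5=45, C3→A 4·6=24, C4→A 12·9=108.
Loads: A carries 24/28. Service 185; fixed 54; total 239.
Next best feasible plan costs 336.

Minimum total cost: 239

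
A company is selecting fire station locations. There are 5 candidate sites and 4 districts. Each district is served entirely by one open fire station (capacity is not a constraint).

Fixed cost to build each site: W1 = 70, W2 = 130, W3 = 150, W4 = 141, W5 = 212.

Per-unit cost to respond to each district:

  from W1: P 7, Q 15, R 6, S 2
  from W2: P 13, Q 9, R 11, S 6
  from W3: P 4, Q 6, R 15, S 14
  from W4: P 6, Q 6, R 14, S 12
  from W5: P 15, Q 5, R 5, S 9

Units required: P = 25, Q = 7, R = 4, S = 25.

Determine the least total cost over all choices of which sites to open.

Minimum total cost: 424

For any fixed open set, each district goes to its cheapest open site; total = fixed + service.
{W1}: P→W1 7·25=175, Q→W1 15·7=105, R→W1 6·4=24, S→W1 2·25=50. Service 354; fixed 70; total 424.
{W1, W3}: P→W3 4·25=100, Q→W3 6·7=42, R→W1 6·4=24, S→W1 2·25=50. Service 216; fixed 220; total 436.
{W1, W4}: P→W4 6·25=150, Q→W4 6·7=42, R→W1 6·4=24, S→W1 2·25=50. Service 266; fixed 211; total 477.
{W1, W2, W3, W4, W5}: service 205 + fixed 703 = 908
No other subset beats 424.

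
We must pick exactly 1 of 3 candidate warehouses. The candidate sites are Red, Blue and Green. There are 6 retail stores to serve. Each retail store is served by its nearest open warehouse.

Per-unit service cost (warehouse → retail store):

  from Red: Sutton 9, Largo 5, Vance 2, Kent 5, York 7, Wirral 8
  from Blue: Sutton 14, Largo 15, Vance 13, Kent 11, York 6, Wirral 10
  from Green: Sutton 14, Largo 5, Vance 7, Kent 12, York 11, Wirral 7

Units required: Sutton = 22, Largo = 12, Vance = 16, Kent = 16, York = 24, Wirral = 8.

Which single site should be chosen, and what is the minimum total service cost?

With exactly 1 open, each retail store uses its cheapest among the chosen.
{Red}: Sutton→Red 9·22=198, Largo→Red 5·12=60, Vance→Red 2·16=32, Kent→Red 5·16=80, York→Red 7·24=168, Wirral→Red 8·8=64. Service cost 602.
{Green}: service cost 992
{Blue}: service cost 1096
Among all 3 size-1 choices, {Red} is lowest.

Choose Red only; total service cost 602.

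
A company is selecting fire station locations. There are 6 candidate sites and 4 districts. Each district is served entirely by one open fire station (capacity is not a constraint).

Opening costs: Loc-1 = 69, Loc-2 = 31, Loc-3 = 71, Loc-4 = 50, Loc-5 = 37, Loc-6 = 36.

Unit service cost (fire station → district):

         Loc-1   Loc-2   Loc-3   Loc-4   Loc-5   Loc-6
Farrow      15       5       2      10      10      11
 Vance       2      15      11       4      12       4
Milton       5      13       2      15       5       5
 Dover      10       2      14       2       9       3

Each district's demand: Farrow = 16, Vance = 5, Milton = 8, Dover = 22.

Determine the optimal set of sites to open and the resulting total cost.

For any fixed open set, each district goes to its cheapest open site; total = fixed + service.
{Loc-3, Loc-4}: Farrow→Loc-3 2·16=32, Vance→Loc-4 4·5=20, Milton→Loc-3 2·8=16, Dover→Loc-4 2·22=44. Service 112; fixed 121; total 233.
{Loc-3, Loc-6}: Farrow→Loc-3 2·16=32, Vance→Loc-6 4·5=20, Milton→Loc-3 2·8=16, Dover→Loc-6 3·22=66. Service 134; fixed 107; total 241.
{Loc-2, Loc-3}: service 147 + fixed 102 = 249
{Loc-1, Loc-2, Loc-3, Loc-4, Loc-5, Loc-6}: service 102 + fixed 294 = 396
No other subset beats 233.

Open Loc-3 and Loc-4; minimum total cost 233.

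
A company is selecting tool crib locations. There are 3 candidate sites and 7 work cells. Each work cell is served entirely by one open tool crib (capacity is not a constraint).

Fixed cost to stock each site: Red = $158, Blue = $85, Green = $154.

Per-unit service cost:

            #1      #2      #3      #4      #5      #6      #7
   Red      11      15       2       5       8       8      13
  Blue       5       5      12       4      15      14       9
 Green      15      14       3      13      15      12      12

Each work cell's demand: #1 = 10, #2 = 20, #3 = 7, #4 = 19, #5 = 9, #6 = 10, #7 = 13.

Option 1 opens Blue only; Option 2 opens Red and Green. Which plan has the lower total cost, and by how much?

Option 1: {Blue}: #1→Blue 5·10=50, #2→Blue 5·20=100, #3→Blue 12·7=84, #4→Blue 4·19=76, #5→Blue 15·9=135, #6→Blue 14·10=140, #7→Blue 9·13=117. Service 702; fixed 85; total 787.
Option 2: {Red, Green}: #1→Red 11·10=110, #2→Green 14·20=280, #3→Red 2·7=14, #4→Red 5·19=95, #5→Red 8·9=72, #6→Red 8·10=80, #7→Green 12·13=156. Service 807; fixed 312; total 1119.
Difference: |787 − 1119| = 332.

Option 1 is cheaper by 332.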